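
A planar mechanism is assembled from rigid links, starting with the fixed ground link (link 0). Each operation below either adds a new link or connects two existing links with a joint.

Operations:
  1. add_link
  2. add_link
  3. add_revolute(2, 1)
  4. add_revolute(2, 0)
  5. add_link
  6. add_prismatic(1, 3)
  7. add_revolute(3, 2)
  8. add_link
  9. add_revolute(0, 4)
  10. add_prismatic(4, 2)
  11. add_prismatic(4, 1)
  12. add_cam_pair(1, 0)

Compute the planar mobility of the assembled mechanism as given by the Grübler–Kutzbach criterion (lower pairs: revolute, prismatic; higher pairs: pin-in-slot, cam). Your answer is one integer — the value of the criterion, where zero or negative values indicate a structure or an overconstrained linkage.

M = -3

(L,J1,J2)=(1,0,0); link0 fixed
link1: (2,0,0)
link2: (3,0,0)
R 2-1 [J1]: (3,1,0)
R 2-0 [J1]: (3,2,0)
link3: (4,2,0)
P 1-3 [J1]: (4,3,0)
R 3-2 [J1]: (4,4,0)
link4: (5,4,0)
R 0-4 [J1]: (5,5,0)
P 4-2 [J1]: (5,6,0)
P 4-1 [J1]: (5,7,0)
C 1-0 [J2]: (5,7,1)
Grübler: 3·4 − 2·7 − 1 = -3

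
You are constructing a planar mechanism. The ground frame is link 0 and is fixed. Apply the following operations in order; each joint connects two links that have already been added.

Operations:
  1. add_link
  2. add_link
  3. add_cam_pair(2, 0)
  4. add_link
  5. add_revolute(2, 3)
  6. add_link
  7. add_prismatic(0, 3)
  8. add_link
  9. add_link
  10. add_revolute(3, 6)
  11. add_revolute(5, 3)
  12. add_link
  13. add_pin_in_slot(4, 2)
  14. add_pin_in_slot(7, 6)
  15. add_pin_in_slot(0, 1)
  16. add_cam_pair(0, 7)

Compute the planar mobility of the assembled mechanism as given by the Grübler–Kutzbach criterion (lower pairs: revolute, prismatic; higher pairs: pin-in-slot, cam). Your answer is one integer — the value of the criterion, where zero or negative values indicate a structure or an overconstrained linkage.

(L,J1,J2)=(1,0,0); link0 fixed
link1: (2,0,0)
link2: (3,0,0)
C 2-0 [J2]: (3,0,1)
link3: (4,0,1)
R 2-3 [J1]: (4,1,1)
link4: (5,1,1)
P 0-3 [J1]: (5,2,1)
link5: (6,2,1)
link6: (7,2,1)
R 3-6 [J1]: (7,3,1)
R 5-3 [J1]: (7,4,1)
link7: (8,4,1)
PS 4-2 [J2]: (8,4,2)
PS 7-6 [J2]: (8,4,3)
PS 0-1 [J2]: (8,4,4)
C 0-7 [J2]: (8,4,5)
Grübler: 3·7 − 2·4 − 5 = 8

M = 8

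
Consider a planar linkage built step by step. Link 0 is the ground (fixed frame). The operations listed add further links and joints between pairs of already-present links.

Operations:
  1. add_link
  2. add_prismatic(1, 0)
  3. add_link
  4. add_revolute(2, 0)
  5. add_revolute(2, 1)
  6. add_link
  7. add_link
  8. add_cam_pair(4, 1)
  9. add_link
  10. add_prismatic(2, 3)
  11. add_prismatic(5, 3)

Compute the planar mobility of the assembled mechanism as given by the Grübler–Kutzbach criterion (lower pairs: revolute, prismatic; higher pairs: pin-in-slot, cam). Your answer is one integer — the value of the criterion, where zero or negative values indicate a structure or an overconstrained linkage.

M = 4

L=1 J1=0 J2=0
add link → L=2 J1=0 J2=0
P@1,0 dof=1 J1 → L=2 J1=1 J2=0
add link → L=3 J1=1 J2=0
R@2,0 dof=1 J1 → L=3 J1=2 J2=0
R@2,1 dof=1 J1 → L=3 J1=3 J2=0
add link → L=4 J1=3 J2=0
add link → L=5 J1=3 J2=0
C@4,1 dof=2 J2 → L=5 J1=3 J2=1
add link → L=6 J1=3 J2=1
P@2,3 dof=1 J1 → L=6 J1=4 J2=1
P@5,3 dof=1 J1 → L=6 J1=5 J2=1
M=3(L−1)−2J1−J2=3·5−2·5−1=4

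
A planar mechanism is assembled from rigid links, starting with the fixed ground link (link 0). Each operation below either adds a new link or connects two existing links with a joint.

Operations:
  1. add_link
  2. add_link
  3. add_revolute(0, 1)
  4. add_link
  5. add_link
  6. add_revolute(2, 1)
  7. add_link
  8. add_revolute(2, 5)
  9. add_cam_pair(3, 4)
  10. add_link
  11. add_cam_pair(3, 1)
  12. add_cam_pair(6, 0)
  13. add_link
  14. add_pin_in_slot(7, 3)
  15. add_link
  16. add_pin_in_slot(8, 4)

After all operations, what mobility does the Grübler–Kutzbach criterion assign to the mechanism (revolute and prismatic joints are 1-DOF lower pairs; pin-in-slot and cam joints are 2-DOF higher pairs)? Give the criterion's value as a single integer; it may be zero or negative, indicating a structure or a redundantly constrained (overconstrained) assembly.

M = 13

[1;0;0] (link 0 is ground)
L+ [2;0;0]
L+ [3;0;0]
R(0,1)∈J1 [3;1;0]
L+ [4;1;0]
L+ [5;1;0]
R(2,1)∈J1 [5;2;0]
L+ [6;2;0]
R(2,5)∈J1 [6;3;0]
C(3,4)∈J2 [6;3;1]
L+ [7;3;1]
C(3,1)∈J2 [7;3;2]
C(6,0)∈J2 [7;3;3]
L+ [8;3;3]
PS(7,3)∈J2 [8;3;4]
L+ [9;3;4]
PS(8,4)∈J2 [9;3;5]
mobility = 24 − 6 − 5 = 13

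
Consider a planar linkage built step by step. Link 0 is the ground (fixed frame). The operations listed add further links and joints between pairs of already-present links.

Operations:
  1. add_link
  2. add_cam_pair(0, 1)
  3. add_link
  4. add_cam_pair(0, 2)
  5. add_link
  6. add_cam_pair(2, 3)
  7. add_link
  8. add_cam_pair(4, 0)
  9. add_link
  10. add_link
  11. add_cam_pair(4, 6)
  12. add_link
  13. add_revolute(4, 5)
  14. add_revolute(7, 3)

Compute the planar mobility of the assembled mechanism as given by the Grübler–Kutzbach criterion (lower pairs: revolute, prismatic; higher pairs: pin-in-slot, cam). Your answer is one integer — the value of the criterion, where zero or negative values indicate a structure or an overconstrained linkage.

ground; <1,0,0>
#1 <2,0,0>
C:0↔1 J2 <2,0,1>
#2 <3,0,1>
C:0↔2 J2 <3,0,2>
#3 <4,0,2>
C:2↔3 J2 <4,0,3>
#4 <5,0,3>
C:4↔0 J2 <5,0,4>
#5 <6,0,4>
#6 <7,0,4>
C:4↔6 J2 <7,0,5>
#7 <8,0,5>
R:4↔5 J1 <8,1,5>
R:7↔3 J1 <8,2,5>
3×7 − 2×2 − 1×5 = 12

M = 12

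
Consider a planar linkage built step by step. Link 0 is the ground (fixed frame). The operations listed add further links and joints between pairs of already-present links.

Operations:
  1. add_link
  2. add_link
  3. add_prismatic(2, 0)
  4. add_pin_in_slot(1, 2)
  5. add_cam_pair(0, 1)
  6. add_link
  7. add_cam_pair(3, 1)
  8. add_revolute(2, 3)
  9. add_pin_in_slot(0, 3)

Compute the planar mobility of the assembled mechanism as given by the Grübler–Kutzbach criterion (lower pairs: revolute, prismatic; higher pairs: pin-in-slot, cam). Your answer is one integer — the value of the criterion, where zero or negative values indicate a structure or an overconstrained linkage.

M = 1

ground; <1,0,0>
#1 <2,0,0>
#2 <3,0,0>
P:2↔0 J1 <3,1,0>
PS:1↔2 J2 <3,1,1>
C:0↔1 J2 <3,1,2>
#3 <4,1,2>
C:3↔1 J2 <4,1,3>
R:2↔3 J1 <4,2,3>
PS:0↔3 J2 <4,2,4>
3×3 − 2×2 − 1×4 = 1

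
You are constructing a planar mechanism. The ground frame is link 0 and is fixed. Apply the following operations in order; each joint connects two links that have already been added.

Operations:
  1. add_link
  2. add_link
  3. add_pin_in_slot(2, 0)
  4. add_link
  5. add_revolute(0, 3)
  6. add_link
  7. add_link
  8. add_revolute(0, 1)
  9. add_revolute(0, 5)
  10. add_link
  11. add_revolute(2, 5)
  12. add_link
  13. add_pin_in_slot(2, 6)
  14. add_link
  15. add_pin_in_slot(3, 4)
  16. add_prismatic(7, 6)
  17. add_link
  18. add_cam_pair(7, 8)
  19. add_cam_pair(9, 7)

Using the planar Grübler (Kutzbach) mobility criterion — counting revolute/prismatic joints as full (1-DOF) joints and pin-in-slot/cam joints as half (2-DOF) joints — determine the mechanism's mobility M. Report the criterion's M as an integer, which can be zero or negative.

M = 12

ground; <1,0,0>
#1 <2,0,0>
#2 <3,0,0>
PS:2↔0 J2 <3,0,1>
#3 <4,0,1>
R:0↔3 J1 <4,1,1>
#4 <5,1,1>
#5 <6,1,1>
R:0↔1 J1 <6,2,1>
R:0↔5 J1 <6,3,1>
#6 <7,3,1>
R:2↔5 J1 <7,4,1>
#7 <8,4,1>
PS:2↔6 J2 <8,4,2>
#8 <9,4,2>
PS:3↔4 J2 <9,4,3>
P:7↔6 J1 <9,5,3>
#9 <10,5,3>
C:7↔8 J2 <10,5,4>
C:9↔7 J2 <10,5,5>
3×9 − 2×5 − 1×5 = 12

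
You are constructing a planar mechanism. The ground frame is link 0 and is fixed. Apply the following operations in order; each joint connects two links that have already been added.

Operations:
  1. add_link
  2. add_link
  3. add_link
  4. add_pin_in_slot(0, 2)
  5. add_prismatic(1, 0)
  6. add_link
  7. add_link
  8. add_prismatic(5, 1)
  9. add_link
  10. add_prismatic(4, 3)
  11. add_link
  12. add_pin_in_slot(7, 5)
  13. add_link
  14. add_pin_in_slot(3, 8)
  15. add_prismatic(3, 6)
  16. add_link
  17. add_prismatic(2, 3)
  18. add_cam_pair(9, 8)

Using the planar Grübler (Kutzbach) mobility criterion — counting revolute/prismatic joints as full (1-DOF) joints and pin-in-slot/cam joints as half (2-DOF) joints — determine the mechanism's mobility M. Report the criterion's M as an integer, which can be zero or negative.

[1;0;0] (link 0 is ground)
L+ [2;0;0]
L+ [3;0;0]
L+ [4;0;0]
PS(0,2)∈J2 [4;0;1]
P(1,0)∈J1 [4;1;1]
L+ [5;1;1]
L+ [6;1;1]
P(5,1)∈J1 [6;2;1]
L+ [7;2;1]
P(4,3)∈J1 [7;3;1]
L+ [8;3;1]
PS(7,5)∈J2 [8;3;2]
L+ [9;3;2]
PS(3,8)∈J2 [9;3;3]
P(3,6)∈J1 [9;4;3]
L+ [10;4;3]
P(2,3)∈J1 [10;5;3]
C(9,8)∈J2 [10;5;4]
mobility = 27 − 10 − 4 = 13

M = 13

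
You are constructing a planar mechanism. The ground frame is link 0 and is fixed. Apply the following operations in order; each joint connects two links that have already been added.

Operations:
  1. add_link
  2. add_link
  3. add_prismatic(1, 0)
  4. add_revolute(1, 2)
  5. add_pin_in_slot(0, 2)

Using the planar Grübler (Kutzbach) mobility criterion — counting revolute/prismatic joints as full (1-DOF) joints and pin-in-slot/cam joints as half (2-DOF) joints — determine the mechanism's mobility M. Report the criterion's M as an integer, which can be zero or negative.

link 0 = ground. State L|J1|J2 = 1|0|0
+link1  2|0|0
+link2  3|0|0
P(1,0) f=1→J1  3|1|0
R(1,2) f=1→J1  3|2|0
PS(0,2) f=2→J2  3|2|1
M = 3(3−1)−2·2−1 = 6−4−1 = 1

M = 1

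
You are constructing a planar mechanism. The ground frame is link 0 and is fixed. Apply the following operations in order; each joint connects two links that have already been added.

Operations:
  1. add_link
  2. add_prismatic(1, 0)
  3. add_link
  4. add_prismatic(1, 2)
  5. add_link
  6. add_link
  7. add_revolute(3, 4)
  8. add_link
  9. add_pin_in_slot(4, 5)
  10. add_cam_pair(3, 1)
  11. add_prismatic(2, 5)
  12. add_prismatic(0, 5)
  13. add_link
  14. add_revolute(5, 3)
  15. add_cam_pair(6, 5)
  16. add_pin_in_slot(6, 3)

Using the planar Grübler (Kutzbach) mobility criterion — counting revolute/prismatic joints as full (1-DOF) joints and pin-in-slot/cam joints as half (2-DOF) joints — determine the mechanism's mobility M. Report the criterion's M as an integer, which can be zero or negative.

(L,J1,J2)=(1,0,0); link0 fixed
link1: (2,0,0)
P 1-0 [J1]: (2,1,0)
link2: (3,1,0)
P 1-2 [J1]: (3,2,0)
link3: (4,2,0)
link4: (5,2,0)
R 3-4 [J1]: (5,3,0)
link5: (6,3,0)
PS 4-5 [J2]: (6,3,1)
C 3-1 [J2]: (6,3,2)
P 2-5 [J1]: (6,4,2)
P 0-5 [J1]: (6,5,2)
link6: (7,5,2)
R 5-3 [J1]: (7,6,2)
C 6-5 [J2]: (7,6,3)
PS 6-3 [J2]: (7,6,4)
Grübler: 3·6 − 2·6 − 4 = 2

M = 2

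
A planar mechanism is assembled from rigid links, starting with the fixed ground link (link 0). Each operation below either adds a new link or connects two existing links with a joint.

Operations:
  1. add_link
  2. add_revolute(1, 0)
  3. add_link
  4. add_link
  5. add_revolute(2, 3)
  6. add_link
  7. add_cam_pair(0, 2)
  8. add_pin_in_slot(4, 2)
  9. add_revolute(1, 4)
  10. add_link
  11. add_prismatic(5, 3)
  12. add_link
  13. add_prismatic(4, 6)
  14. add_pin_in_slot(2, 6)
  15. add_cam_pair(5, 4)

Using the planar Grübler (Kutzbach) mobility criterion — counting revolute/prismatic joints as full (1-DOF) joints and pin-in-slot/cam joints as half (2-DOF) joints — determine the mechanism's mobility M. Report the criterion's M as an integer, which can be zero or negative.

M = 4

[1;0;0] (link 0 is ground)
L+ [2;0;0]
R(1,0)∈J1 [2;1;0]
L+ [3;1;0]
L+ [4;1;0]
R(2,3)∈J1 [4;2;0]
L+ [5;2;0]
C(0,2)∈J2 [5;2;1]
PS(4,2)∈J2 [5;2;2]
R(1,4)∈J1 [5;3;2]
L+ [6;3;2]
P(5,3)∈J1 [6;4;2]
L+ [7;4;2]
P(4,6)∈J1 [7;5;2]
PS(2,6)∈J2 [7;5;3]
C(5,4)∈J2 [7;5;4]
mobility = 18 − 10 − 4 = 4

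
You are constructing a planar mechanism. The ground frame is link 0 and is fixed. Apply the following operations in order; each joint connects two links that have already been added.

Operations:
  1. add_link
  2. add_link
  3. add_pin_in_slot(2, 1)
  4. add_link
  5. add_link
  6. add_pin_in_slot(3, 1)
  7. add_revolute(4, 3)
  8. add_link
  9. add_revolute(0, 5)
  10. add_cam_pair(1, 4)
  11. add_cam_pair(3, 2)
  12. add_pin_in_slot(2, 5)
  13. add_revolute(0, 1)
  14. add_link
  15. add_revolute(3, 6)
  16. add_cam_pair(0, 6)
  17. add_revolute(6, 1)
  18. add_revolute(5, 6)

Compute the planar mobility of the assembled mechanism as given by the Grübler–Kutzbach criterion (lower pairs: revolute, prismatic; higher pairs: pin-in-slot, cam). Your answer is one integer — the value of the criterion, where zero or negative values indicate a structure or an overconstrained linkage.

M = 0

ground; <1,0,0>
#1 <2,0,0>
#2 <3,0,0>
PS:2↔1 J2 <3,0,1>
#3 <4,0,1>
#4 <5,0,1>
PS:3↔1 J2 <5,0,2>
R:4↔3 J1 <5,1,2>
#5 <6,1,2>
R:0↔5 J1 <6,2,2>
C:1↔4 J2 <6,2,3>
C:3↔2 J2 <6,2,4>
PS:2↔5 J2 <6,2,5>
R:0↔1 J1 <6,3,5>
#6 <7,3,5>
R:3↔6 J1 <7,4,5>
C:0↔6 J2 <7,4,6>
R:6↔1 J1 <7,5,6>
R:5↔6 J1 <7,6,6>
3×6 − 2×6 − 1×6 = 0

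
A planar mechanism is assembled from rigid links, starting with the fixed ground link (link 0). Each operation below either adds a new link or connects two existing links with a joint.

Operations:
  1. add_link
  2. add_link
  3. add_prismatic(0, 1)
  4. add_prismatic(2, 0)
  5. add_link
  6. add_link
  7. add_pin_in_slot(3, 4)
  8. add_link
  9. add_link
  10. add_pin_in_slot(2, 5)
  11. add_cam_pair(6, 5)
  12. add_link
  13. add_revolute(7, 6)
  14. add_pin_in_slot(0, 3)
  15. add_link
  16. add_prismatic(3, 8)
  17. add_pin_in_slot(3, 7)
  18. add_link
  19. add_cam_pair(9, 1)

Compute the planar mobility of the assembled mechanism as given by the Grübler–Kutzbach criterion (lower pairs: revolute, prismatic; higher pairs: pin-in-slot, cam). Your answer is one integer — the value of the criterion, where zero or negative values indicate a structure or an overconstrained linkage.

M = 13

link 0 = ground. State L|J1|J2 = 1|0|0
+link1  2|0|0
+link2  3|0|0
P(0,1) f=1→J1  3|1|0
P(2,0) f=1→J1  3|2|0
+link3  4|2|0
+link4  5|2|0
PS(3,4) f=2→J2  5|2|1
+link5  6|2|1
+link6  7|2|1
PS(2,5) f=2→J2  7|2|2
C(6,5) f=2→J2  7|2|3
+link7  8|2|3
R(7,6) f=1→J1  8|3|3
PS(0,3) f=2→J2  8|3|4
+link8  9|3|4
P(3,8) f=1→J1  9|4|4
PS(3,7) f=2→J2  9|4|5
+link9  10|4|5
C(9,1) f=2→J2  10|4|6
M = 3(10−1)−2·4−6 = 27−8−6 = 13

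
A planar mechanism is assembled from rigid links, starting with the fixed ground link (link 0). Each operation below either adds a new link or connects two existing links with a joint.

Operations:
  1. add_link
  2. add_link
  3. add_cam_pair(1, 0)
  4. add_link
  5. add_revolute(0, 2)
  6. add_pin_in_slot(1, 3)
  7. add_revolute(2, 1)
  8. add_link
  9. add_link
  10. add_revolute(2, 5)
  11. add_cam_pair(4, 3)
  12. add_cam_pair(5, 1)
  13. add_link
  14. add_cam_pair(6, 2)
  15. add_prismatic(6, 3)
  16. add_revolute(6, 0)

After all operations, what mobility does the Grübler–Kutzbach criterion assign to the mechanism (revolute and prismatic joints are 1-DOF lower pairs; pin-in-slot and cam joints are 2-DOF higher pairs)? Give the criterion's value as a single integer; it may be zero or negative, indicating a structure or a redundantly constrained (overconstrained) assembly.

M = 3

L=1 J1=0 J2=0
add link → L=2 J1=0 J2=0
add link → L=3 J1=0 J2=0
C@1,0 dof=2 J2 → L=3 J1=0 J2=1
add link → L=4 J1=0 J2=1
R@0,2 dof=1 J1 → L=4 J1=1 J2=1
PS@1,3 dof=2 J2 → L=4 J1=1 J2=2
R@2,1 dof=1 J1 → L=4 J1=2 J2=2
add link → L=5 J1=2 J2=2
add link → L=6 J1=2 J2=2
R@2,5 dof=1 J1 → L=6 J1=3 J2=2
C@4,3 dof=2 J2 → L=6 J1=3 J2=3
C@5,1 dof=2 J2 → L=6 J1=3 J2=4
add link → L=7 J1=3 J2=4
C@6,2 dof=2 J2 → L=7 J1=3 J2=5
P@6,3 dof=1 J1 → L=7 J1=4 J2=5
R@6,0 dof=1 J1 → L=7 J1=5 J2=5
M=3(L−1)−2J1−J2=3·6−2·5−5=3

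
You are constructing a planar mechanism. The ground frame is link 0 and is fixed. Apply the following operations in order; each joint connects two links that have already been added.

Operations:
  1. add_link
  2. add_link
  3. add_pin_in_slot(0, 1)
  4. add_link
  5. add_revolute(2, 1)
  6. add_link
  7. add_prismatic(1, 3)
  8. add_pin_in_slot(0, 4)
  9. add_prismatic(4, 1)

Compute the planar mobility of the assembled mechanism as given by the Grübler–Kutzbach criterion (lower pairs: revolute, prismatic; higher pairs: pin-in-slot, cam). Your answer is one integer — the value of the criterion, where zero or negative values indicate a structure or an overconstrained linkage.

M = 4

[1;0;0] (link 0 is ground)
L+ [2;0;0]
L+ [3;0;0]
PS(0,1)∈J2 [3;0;1]
L+ [4;0;1]
R(2,1)∈J1 [4;1;1]
L+ [5;1;1]
P(1,3)∈J1 [5;2;1]
PS(0,4)∈J2 [5;2;2]
P(4,1)∈J1 [5;3;2]
mobility = 12 − 6 − 2 = 4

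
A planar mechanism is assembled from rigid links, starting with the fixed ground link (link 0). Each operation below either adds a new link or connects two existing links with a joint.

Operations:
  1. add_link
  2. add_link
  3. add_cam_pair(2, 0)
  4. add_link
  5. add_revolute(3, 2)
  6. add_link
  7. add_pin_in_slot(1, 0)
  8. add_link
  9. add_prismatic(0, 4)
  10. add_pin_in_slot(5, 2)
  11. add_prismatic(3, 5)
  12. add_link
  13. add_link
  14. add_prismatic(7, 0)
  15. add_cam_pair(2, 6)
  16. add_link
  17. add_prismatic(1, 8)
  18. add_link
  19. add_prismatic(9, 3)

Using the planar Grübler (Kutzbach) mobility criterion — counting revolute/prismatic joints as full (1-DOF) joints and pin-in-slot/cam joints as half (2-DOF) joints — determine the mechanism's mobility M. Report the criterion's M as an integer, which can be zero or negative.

M = 11

[1;0;0] (link 0 is ground)
L+ [2;0;0]
L+ [3;0;0]
C(2,0)∈J2 [3;0;1]
L+ [4;0;1]
R(3,2)∈J1 [4;1;1]
L+ [5;1;1]
PS(1,0)∈J2 [5;1;2]
L+ [6;1;2]
P(0,4)∈J1 [6;2;2]
PS(5,2)∈J2 [6;2;3]
P(3,5)∈J1 [6;3;3]
L+ [7;3;3]
L+ [8;3;3]
P(7,0)∈J1 [8;4;3]
C(2,6)∈J2 [8;4;4]
L+ [9;4;4]
P(1,8)∈J1 [9;5;4]
L+ [10;5;4]
P(9,3)∈J1 [10;6;4]
mobility = 27 − 12 − 4 = 11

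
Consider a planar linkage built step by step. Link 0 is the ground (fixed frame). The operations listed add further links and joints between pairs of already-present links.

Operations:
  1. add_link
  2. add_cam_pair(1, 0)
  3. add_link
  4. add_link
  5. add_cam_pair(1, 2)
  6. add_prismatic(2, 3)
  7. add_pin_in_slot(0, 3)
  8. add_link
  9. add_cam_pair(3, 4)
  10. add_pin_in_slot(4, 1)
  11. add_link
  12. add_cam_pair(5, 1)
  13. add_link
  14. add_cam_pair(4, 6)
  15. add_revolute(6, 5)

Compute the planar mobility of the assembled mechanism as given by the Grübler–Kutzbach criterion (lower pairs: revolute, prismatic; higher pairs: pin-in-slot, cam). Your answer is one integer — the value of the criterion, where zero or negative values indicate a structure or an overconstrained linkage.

L=1 J1=0 J2=0
add link → L=2 J1=0 J2=0
C@1,0 dof=2 J2 → L=2 J1=0 J2=1
add link → L=3 J1=0 J2=1
add link → L=4 J1=0 J2=1
C@1,2 dof=2 J2 → L=4 J1=0 J2=2
P@2,3 dof=1 J1 → L=4 J1=1 J2=2
PS@0,3 dof=2 J2 → L=4 J1=1 J2=3
add link → L=5 J1=1 J2=3
C@3,4 dof=2 J2 → L=5 J1=1 J2=4
PS@4,1 dof=2 J2 → L=5 J1=1 J2=5
add link → L=6 J1=1 J2=5
C@5,1 dof=2 J2 → L=6 J1=1 J2=6
add link → L=7 J1=1 J2=6
C@4,6 dof=2 J2 → L=7 J1=1 J2=7
R@6,5 dof=1 J1 → L=7 J1=2 J2=7
M=3(L−1)−2J1−J2=3·6−2·2−7=7

M = 7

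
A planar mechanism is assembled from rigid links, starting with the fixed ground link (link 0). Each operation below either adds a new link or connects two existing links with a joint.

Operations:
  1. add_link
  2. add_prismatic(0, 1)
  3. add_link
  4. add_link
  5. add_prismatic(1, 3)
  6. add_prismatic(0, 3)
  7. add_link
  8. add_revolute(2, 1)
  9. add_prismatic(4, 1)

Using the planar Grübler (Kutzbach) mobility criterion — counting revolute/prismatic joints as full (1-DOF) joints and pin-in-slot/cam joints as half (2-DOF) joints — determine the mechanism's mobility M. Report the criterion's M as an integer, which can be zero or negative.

M = 2

[1;0;0] (link 0 is ground)
L+ [2;0;0]
P(0,1)∈J1 [2;1;0]
L+ [3;1;0]
L+ [4;1;0]
P(1,3)∈J1 [4;2;0]
P(0,3)∈J1 [4;3;0]
L+ [5;3;0]
R(2,1)∈J1 [5;4;0]
P(4,1)∈J1 [5;5;0]
mobility = 12 − 10 − 0 = 2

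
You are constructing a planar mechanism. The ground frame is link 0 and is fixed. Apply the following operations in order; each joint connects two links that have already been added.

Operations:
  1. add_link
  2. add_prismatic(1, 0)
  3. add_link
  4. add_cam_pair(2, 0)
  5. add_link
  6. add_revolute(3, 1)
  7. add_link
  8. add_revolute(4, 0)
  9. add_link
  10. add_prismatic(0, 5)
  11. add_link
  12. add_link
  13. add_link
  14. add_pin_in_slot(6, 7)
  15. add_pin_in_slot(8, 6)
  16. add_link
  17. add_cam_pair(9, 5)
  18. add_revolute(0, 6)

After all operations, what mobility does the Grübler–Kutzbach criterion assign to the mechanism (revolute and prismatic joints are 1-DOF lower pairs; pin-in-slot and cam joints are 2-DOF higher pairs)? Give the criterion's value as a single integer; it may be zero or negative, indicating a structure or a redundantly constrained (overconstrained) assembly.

M = 13

link 0 = ground. State L|J1|J2 = 1|0|0
+link1  2|0|0
P(1,0) f=1→J1  2|1|0
+link2  3|1|0
C(2,0) f=2→J2  3|1|1
+link3  4|1|1
R(3,1) f=1→J1  4|2|1
+link4  5|2|1
R(4,0) f=1→J1  5|3|1
+link5  6|3|1
P(0,5) f=1→J1  6|4|1
+link6  7|4|1
+link7  8|4|1
+link8  9|4|1
PS(6,7) f=2→J2  9|4|2
PS(8,6) f=2→J2  9|4|3
+link9  10|4|3
C(9,5) f=2→J2  10|4|4
R(0,6) f=1→J1  10|5|4
M = 3(10−1)−2·5−4 = 27−10−4 = 13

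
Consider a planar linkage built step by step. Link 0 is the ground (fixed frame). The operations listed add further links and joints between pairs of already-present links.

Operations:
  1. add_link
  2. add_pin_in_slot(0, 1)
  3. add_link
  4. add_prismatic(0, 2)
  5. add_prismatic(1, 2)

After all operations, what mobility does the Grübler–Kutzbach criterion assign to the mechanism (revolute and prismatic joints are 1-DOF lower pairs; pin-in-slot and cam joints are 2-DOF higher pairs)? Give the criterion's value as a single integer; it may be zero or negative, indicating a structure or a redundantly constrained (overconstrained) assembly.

M = 1

[1;0;0] (link 0 is ground)
L+ [2;0;0]
PS(0,1)∈J2 [2;0;1]
L+ [3;0;1]
P(0,2)∈J1 [3;1;1]
P(1,2)∈J1 [3;2;1]
mobility = 6 − 4 − 1 = 1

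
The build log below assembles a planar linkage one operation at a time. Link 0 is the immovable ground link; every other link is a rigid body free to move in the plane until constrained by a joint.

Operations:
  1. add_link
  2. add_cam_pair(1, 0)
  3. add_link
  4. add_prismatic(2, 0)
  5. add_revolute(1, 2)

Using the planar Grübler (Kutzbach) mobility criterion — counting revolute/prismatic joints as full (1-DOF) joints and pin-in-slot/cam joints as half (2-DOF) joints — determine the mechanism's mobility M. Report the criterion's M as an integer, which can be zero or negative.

M = 1

ground; <1,0,0>
#1 <2,0,0>
C:1↔0 J2 <2,0,1>
#2 <3,0,1>
P:2↔0 J1 <3,1,1>
R:1↔2 J1 <3,2,1>
3×2 − 2×2 − 1×1 = 1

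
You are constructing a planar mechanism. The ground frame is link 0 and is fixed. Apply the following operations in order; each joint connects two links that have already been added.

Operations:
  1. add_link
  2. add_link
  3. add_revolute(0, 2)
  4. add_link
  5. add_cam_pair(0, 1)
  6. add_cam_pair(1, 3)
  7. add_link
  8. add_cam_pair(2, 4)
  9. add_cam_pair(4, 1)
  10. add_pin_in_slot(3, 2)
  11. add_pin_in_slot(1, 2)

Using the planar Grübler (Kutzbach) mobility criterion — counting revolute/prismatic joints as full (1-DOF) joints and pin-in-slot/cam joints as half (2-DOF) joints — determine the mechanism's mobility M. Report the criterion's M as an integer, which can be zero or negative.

M = 4

[1;0;0] (link 0 is ground)
L+ [2;0;0]
L+ [3;0;0]
R(0,2)∈J1 [3;1;0]
L+ [4;1;0]
C(0,1)∈J2 [4;1;1]
C(1,3)∈J2 [4;1;2]
L+ [5;1;2]
C(2,4)∈J2 [5;1;3]
C(4,1)∈J2 [5;1;4]
PS(3,2)∈J2 [5;1;5]
PS(1,2)∈J2 [5;1;6]
mobility = 12 − 2 − 6 = 4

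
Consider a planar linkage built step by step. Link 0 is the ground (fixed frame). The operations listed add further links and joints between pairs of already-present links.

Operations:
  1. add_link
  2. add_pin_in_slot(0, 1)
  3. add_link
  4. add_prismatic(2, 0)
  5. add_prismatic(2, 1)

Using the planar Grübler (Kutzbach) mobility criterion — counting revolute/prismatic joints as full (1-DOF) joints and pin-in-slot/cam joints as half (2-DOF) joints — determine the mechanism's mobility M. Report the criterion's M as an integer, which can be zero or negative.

M = 1

ground; <1,0,0>
#1 <2,0,0>
PS:0↔1 J2 <2,0,1>
#2 <3,0,1>
P:2↔0 J1 <3,1,1>
P:2↔1 J1 <3,2,1>
3×2 − 2×2 − 1×1 = 1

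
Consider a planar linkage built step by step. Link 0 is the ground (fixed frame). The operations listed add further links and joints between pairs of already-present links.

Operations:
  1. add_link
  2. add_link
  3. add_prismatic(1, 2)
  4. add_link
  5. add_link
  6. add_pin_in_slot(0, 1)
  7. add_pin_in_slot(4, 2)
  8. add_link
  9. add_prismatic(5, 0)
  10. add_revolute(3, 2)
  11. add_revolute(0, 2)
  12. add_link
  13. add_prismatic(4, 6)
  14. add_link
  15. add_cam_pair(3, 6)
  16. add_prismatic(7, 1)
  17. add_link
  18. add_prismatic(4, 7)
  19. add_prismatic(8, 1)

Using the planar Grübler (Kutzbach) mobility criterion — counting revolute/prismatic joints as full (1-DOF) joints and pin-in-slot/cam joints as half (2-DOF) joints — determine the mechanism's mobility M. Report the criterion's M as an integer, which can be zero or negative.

M = 5

L=1 J1=0 J2=0
add link → L=2 J1=0 J2=0
add link → L=3 J1=0 J2=0
P@1,2 dof=1 J1 → L=3 J1=1 J2=0
add link → L=4 J1=1 J2=0
add link → L=5 J1=1 J2=0
PS@0,1 dof=2 J2 → L=5 J1=1 J2=1
PS@4,2 dof=2 J2 → L=5 J1=1 J2=2
add link → L=6 J1=1 J2=2
P@5,0 dof=1 J1 → L=6 J1=2 J2=2
R@3,2 dof=1 J1 → L=6 J1=3 J2=2
R@0,2 dof=1 J1 → L=6 J1=4 J2=2
add link → L=7 J1=4 J2=2
P@4,6 dof=1 J1 → L=7 J1=5 J2=2
add link → L=8 J1=5 J2=2
C@3,6 dof=2 J2 → L=8 J1=5 J2=3
P@7,1 dof=1 J1 → L=8 J1=6 J2=3
add link → L=9 J1=6 J2=3
P@4,7 dof=1 J1 → L=9 J1=7 J2=3
P@8,1 dof=1 J1 → L=9 J1=8 J2=3
M=3(L−1)−2J1−J2=3·8−2·8−3=5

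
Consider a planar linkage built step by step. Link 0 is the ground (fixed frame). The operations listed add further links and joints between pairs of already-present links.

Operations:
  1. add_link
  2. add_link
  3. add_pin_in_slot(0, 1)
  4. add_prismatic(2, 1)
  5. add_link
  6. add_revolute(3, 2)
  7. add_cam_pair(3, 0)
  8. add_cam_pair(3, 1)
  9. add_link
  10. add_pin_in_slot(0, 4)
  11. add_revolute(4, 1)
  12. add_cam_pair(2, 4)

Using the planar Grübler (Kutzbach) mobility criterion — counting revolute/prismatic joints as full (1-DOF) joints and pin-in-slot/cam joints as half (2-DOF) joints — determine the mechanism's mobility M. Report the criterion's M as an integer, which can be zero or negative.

M = 1

[1;0;0] (link 0 is ground)
L+ [2;0;0]
L+ [3;0;0]
PS(0,1)∈J2 [3;0;1]
P(2,1)∈J1 [3;1;1]
L+ [4;1;1]
R(3,2)∈J1 [4;2;1]
C(3,0)∈J2 [4;2;2]
C(3,1)∈J2 [4;2;3]
L+ [5;2;3]
PS(0,4)∈J2 [5;2;4]
R(4,1)∈J1 [5;3;4]
C(2,4)∈J2 [5;3;5]
mobility = 12 − 6 − 5 = 1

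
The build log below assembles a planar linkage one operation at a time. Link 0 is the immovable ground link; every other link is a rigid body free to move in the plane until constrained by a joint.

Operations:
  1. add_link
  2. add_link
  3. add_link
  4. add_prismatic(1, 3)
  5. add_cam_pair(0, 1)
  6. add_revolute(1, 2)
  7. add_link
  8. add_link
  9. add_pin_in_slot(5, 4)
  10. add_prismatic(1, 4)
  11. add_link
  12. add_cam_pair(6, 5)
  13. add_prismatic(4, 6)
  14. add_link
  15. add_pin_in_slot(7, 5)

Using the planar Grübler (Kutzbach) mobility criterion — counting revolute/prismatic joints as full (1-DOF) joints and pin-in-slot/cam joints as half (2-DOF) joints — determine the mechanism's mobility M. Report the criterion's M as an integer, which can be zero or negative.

L=1 J1=0 J2=0
add link → L=2 J1=0 J2=0
add link → L=3 J1=0 J2=0
add link → L=4 J1=0 J2=0
P@1,3 dof=1 J1 → L=4 J1=1 J2=0
C@0,1 dof=2 J2 → L=4 J1=1 J2=1
R@1,2 dof=1 J1 → L=4 J1=2 J2=1
add link → L=5 J1=2 J2=1
add link → L=6 J1=2 J2=1
PS@5,4 dof=2 J2 → L=6 J1=2 J2=2
P@1,4 dof=1 J1 → L=6 J1=3 J2=2
add link → L=7 J1=3 J2=2
C@6,5 dof=2 J2 → L=7 J1=3 J2=3
P@4,6 dof=1 J1 → L=7 J1=4 J2=3
add link → L=8 J1=4 J2=3
PS@7,5 dof=2 J2 → L=8 J1=4 J2=4
M=3(L−1)−2J1−J2=3·7−2·4−4=9

M = 9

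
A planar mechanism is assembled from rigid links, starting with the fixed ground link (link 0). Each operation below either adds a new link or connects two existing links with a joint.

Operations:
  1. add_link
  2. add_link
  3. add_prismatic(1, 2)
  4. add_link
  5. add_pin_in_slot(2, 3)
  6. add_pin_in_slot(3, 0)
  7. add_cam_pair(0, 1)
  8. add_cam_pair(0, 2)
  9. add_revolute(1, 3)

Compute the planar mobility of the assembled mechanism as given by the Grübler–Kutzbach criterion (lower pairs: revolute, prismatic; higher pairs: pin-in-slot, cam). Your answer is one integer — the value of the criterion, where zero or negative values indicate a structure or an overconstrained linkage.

link 0 = ground. State L|J1|J2 = 1|0|0
+link1  2|0|0
+link2  3|0|0
P(1,2) f=1→J1  3|1|0
+link3  4|1|0
PS(2,3) f=2→J2  4|1|1
PS(3,0) f=2→J2  4|1|2
C(0,1) f=2→J2  4|1|3
C(0,2) f=2→J2  4|1|4
R(1,3) f=1→J1  4|2|4
M = 3(4−1)−2·2−4 = 9−4−4 = 1

M = 1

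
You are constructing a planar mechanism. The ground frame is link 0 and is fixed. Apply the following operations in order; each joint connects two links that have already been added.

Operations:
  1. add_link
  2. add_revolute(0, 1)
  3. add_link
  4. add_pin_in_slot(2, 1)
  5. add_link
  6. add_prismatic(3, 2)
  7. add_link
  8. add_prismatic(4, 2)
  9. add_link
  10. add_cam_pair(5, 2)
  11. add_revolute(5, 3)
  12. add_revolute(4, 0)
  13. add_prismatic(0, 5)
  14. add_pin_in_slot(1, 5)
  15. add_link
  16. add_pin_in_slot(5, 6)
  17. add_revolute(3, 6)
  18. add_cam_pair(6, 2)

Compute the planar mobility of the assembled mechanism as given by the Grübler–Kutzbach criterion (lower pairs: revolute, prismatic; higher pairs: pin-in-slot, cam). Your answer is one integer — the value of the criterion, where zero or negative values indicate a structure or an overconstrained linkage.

M = -1

link 0 = ground. State L|J1|J2 = 1|0|0
+link1  2|0|0
R(0,1) f=1→J1  2|1|0
+link2  3|1|0
PS(2,1) f=2→J2  3|1|1
+link3  4|1|1
P(3,2) f=1→J1  4|2|1
+link4  5|2|1
P(4,2) f=1→J1  5|3|1
+link5  6|3|1
C(5,2) f=2→J2  6|3|2
R(5,3) f=1→J1  6|4|2
R(4,0) f=1→J1  6|5|2
P(0,5) f=1→J1  6|6|2
PS(1,5) f=2→J2  6|6|3
+link6  7|6|3
PS(5,6) f=2→J2  7|6|4
R(3,6) f=1→J1  7|7|4
C(6,2) f=2→J2  7|7|5
M = 3(7−1)−2·7−5 = 18−14−5 = -1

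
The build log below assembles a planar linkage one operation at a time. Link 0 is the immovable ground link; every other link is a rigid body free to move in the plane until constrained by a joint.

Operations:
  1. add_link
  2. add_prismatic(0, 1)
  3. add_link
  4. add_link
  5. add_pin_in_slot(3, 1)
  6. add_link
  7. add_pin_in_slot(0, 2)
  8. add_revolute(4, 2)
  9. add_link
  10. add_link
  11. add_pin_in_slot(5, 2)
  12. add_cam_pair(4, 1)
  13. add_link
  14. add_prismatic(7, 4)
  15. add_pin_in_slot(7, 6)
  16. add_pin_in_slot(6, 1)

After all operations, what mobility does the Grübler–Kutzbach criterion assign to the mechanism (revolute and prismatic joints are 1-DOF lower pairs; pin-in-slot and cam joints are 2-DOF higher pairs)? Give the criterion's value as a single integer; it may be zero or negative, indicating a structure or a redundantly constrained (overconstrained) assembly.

ground; <1,0,0>
#1 <2,0,0>
P:0↔1 J1 <2,1,0>
#2 <3,1,0>
#3 <4,1,0>
PS:3↔1 J2 <4,1,1>
#4 <5,1,1>
PS:0↔2 J2 <5,1,2>
R:4↔2 J1 <5,2,2>
#5 <6,2,2>
#6 <7,2,2>
PS:5↔2 J2 <7,2,3>
C:4↔1 J2 <7,2,4>
#7 <8,2,4>
P:7↔4 J1 <8,3,4>
PS:7↔6 J2 <8,3,5>
PS:6↔1 J2 <8,3,6>
3×7 − 2×3 − 1×6 = 9

M = 9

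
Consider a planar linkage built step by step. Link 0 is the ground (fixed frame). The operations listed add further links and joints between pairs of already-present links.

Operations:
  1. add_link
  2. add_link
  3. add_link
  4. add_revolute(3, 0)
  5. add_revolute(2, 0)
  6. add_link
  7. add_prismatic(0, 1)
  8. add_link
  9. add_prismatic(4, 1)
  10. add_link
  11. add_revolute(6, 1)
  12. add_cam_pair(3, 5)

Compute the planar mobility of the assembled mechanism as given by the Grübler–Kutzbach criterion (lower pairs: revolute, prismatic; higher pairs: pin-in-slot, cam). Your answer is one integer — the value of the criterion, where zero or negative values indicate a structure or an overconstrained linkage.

ground; <1,0,0>
#1 <2,0,0>
#2 <3,0,0>
#3 <4,0,0>
R:3↔0 J1 <4,1,0>
R:2↔0 J1 <4,2,0>
#4 <5,2,0>
P:0↔1 J1 <5,3,0>
#5 <6,3,0>
P:4↔1 J1 <6,4,0>
#6 <7,4,0>
R:6↔1 J1 <7,5,0>
C:3↔5 J2 <7,5,1>
3×6 − 2×5 − 1×1 = 7

M = 7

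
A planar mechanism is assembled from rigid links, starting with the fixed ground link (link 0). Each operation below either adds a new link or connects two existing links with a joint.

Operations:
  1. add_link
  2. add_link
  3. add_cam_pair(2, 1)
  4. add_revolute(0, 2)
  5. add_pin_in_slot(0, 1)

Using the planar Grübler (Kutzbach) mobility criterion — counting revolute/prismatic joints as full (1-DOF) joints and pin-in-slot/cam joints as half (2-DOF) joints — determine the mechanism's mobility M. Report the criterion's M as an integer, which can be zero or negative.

ground; <1,0,0>
#1 <2,0,0>
#2 <3,0,0>
C:2↔1 J2 <3,0,1>
R:0↔2 J1 <3,1,1>
PS:0↔1 J2 <3,1,2>
3×2 − 2×1 − 1×2 = 2

M = 2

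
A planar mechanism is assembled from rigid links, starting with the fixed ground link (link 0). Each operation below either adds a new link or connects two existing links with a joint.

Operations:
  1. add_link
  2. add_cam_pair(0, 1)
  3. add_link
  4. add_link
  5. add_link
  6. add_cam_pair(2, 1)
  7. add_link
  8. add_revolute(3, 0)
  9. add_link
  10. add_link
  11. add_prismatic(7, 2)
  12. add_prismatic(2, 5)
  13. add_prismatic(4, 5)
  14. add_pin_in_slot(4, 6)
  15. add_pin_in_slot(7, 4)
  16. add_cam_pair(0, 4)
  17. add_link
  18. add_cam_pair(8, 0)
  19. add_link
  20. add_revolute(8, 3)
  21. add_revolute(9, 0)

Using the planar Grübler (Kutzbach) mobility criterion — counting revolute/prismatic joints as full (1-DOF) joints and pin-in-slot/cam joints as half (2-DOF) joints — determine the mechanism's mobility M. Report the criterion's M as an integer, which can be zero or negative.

L=1 J1=0 J2=0
add link → L=2 J1=0 J2=0
C@0,1 dof=2 J2 → L=2 J1=0 J2=1
add link → L=3 J1=0 J2=1
add link → L=4 J1=0 J2=1
add link → L=5 J1=0 J2=1
C@2,1 dof=2 J2 → L=5 J1=0 J2=2
add link → L=6 J1=0 J2=2
R@3,0 dof=1 J1 → L=6 J1=1 J2=2
add link → L=7 J1=1 J2=2
add link → L=8 J1=1 J2=2
P@7,2 dof=1 J1 → L=8 J1=2 J2=2
P@2,5 dof=1 J1 → L=8 J1=3 J2=2
P@4,5 dof=1 J1 → L=8 J1=4 J2=2
PS@4,6 dof=2 J2 → L=8 J1=4 J2=3
PS@7,4 dof=2 J2 → L=8 J1=4 J2=4
C@0,4 dof=2 J2 → L=8 J1=4 J2=5
add link → L=9 J1=4 J2=5
C@8,0 dof=2 J2 → L=9 J1=4 J2=6
add link → L=10 J1=4 J2=6
R@8,3 dof=1 J1 → L=10 J1=5 J2=6
R@9,0 dof=1 J1 → L=10 J1=6 J2=6
M=3(L−1)−2J1−J2=3·9−2·6−6=9

M = 9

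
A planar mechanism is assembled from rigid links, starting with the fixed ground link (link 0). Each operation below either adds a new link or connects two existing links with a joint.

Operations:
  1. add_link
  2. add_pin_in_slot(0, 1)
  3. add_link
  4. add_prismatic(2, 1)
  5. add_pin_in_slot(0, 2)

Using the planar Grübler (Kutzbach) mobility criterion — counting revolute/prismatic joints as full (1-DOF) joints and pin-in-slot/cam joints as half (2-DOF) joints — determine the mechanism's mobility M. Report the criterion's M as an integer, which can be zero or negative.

M = 2

[1;0;0] (link 0 is ground)
L+ [2;0;0]
PS(0,1)∈J2 [2;0;1]
L+ [3;0;1]
P(2,1)∈J1 [3;1;1]
PS(0,2)∈J2 [3;1;2]
mobility = 6 − 2 − 2 = 2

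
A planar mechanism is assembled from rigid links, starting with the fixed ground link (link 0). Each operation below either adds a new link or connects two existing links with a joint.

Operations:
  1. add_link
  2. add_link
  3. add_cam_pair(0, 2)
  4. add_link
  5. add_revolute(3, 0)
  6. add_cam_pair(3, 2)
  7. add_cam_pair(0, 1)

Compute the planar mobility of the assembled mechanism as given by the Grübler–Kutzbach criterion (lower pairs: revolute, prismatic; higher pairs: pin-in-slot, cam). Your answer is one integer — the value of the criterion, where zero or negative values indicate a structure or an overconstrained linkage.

[1;0;0] (link 0 is ground)
L+ [2;0;0]
L+ [3;0;0]
C(0,2)∈J2 [3;0;1]
L+ [4;0;1]
R(3,0)∈J1 [4;1;1]
C(3,2)∈J2 [4;1;2]
C(0,1)∈J2 [4;1;3]
mobility = 9 − 2 − 3 = 4

M = 4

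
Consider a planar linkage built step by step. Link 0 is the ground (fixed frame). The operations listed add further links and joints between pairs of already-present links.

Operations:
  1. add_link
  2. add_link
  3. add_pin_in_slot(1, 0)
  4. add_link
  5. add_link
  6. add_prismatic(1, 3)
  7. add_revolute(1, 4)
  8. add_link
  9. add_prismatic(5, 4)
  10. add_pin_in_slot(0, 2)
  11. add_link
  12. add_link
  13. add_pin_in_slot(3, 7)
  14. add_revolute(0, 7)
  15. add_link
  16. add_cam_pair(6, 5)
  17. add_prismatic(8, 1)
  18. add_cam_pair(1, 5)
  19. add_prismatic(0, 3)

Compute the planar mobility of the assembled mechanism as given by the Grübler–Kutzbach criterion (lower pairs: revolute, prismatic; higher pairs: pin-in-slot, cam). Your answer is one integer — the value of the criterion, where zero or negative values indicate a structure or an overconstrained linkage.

M = 7

L=1 J1=0 J2=0
add link → L=2 J1=0 J2=0
add link → L=3 J1=0 J2=0
PS@1,0 dof=2 J2 → L=3 J1=0 J2=1
add link → L=4 J1=0 J2=1
add link → L=5 J1=0 J2=1
P@1,3 dof=1 J1 → L=5 J1=1 J2=1
R@1,4 dof=1 J1 → L=5 J1=2 J2=1
add link → L=6 J1=2 J2=1
P@5,4 dof=1 J1 → L=6 J1=3 J2=1
PS@0,2 dof=2 J2 → L=6 J1=3 J2=2
add link → L=7 J1=3 J2=2
add link → L=8 J1=3 J2=2
PS@3,7 dof=2 J2 → L=8 J1=3 J2=3
R@0,7 dof=1 J1 → L=8 J1=4 J2=3
add link → L=9 J1=4 J2=3
C@6,5 dof=2 J2 → L=9 J1=4 J2=4
P@8,1 dof=1 J1 → L=9 J1=5 J2=4
C@1,5 dof=2 J2 → L=9 J1=5 J2=5
P@0,3 dof=1 J1 → L=9 J1=6 J2=5
M=3(L−1)−2J1−J2=3·8−2·6−5=7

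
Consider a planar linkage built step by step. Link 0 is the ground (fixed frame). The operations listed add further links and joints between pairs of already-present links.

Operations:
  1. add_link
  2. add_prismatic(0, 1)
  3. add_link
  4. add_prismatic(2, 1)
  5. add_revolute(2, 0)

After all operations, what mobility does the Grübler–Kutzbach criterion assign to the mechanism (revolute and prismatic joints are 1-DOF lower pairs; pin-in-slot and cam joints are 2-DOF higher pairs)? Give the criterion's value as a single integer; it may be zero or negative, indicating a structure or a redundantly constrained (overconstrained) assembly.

M = 0

L=1 J1=0 J2=0
add link → L=2 J1=0 J2=0
P@0,1 dof=1 J1 → L=2 J1=1 J2=0
add link → L=3 J1=1 J2=0
P@2,1 dof=1 J1 → L=3 J1=2 J2=0
R@2,0 dof=1 J1 → L=3 J1=3 J2=0
M=3(L−1)−2J1−J2=3·2−2·3−0=0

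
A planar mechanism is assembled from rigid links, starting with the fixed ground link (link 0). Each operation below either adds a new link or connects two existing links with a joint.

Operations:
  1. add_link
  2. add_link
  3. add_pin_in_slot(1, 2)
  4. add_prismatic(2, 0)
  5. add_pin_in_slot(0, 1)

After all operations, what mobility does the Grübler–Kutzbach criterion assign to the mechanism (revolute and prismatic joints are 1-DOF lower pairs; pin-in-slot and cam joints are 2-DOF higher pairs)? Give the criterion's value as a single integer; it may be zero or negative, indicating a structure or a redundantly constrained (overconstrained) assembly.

M = 2

(L,J1,J2)=(1,0,0); link0 fixed
link1: (2,0,0)
link2: (3,0,0)
PS 1-2 [J2]: (3,0,1)
P 2-0 [J1]: (3,1,1)
PS 0-1 [J2]: (3,1,2)
Grübler: 3·2 − 2·1 − 2 = 2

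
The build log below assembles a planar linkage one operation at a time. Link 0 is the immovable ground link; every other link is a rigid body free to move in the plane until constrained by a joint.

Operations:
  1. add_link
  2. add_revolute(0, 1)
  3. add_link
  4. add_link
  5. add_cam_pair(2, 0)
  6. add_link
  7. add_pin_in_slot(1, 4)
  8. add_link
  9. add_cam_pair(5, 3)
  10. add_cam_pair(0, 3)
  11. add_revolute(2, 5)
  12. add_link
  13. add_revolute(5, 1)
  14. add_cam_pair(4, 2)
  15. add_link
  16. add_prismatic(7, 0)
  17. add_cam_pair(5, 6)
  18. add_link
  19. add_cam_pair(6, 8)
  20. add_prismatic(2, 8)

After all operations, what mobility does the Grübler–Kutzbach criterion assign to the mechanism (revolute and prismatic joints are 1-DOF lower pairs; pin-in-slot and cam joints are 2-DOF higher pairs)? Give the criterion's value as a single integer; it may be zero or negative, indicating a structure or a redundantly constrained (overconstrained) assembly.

ground; <1,0,0>
#1 <2,0,0>
R:0↔1 J1 <2,1,0>
#2 <3,1,0>
#3 <4,1,0>
C:2↔0 J2 <4,1,1>
#4 <5,1,1>
PS:1↔4 J2 <5,1,2>
#5 <6,1,2>
C:5↔3 J2 <6,1,3>
C:0↔3 J2 <6,1,4>
R:2↔5 J1 <6,2,4>
#6 <7,2,4>
R:5↔1 J1 <7,3,4>
C:4↔2 J2 <7,3,5>
#7 <8,3,5>
P:7↔0 J1 <8,4,5>
C:5↔6 J2 <8,4,6>
#8 <9,4,6>
C:6↔8 J2 <9,4,7>
P:2↔8 J1 <9,5,7>
3×8 − 2×5 − 1×7 = 7

M = 7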